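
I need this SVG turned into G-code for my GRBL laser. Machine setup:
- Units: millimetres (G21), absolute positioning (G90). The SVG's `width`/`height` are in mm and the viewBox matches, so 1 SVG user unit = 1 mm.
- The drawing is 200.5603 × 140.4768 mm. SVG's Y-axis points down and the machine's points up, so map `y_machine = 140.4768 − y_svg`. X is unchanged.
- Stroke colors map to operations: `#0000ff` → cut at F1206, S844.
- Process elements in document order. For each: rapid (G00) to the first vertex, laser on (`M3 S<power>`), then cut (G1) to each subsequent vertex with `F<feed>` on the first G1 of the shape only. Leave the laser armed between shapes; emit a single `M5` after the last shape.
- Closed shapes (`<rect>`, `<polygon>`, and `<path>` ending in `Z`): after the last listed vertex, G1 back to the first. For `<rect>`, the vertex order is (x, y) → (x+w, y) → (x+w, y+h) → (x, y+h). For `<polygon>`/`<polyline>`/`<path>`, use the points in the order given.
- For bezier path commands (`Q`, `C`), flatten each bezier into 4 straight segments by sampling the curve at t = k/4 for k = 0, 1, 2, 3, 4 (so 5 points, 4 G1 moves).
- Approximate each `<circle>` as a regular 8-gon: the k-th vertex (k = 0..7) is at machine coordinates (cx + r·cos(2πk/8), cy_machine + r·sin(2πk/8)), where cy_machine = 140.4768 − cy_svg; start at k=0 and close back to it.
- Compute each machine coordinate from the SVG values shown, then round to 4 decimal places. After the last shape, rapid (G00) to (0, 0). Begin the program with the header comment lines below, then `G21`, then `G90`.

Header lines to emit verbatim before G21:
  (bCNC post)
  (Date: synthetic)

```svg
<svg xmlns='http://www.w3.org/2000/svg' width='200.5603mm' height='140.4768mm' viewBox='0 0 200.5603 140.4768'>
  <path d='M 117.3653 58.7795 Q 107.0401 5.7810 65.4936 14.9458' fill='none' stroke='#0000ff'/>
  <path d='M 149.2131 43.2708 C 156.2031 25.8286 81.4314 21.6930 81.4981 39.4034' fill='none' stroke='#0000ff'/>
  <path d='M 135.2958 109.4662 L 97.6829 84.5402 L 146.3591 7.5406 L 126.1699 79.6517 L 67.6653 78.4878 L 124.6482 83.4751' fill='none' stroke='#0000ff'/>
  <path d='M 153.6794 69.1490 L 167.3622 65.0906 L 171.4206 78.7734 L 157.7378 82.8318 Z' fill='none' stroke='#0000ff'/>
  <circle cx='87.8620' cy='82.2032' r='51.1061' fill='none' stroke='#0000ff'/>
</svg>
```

Since the viewBox matches the mm dimensions, user units are millimetres directly. The only transform is the Y-flip y_m = 140.4768 − y_svg.

Shape 1 is a quadratic bezier drawn with `<path>`. Its stroke #0000ff means cut at S844, F1206. After flipping Y the toolpath is (117.3653,81.6973) → (110.2514,104.3113) → (99.2348,119.1550) → (84.3155,126.2282) → (65.4936,125.5310).

Shape 2 is a cubic bezier drawn with `<path>`. Its stroke #0000ff means cut at S844, F1206. After flipping Y the toolpath is (149.2131,97.2060) → (141.5722,107.6592) → (117.9518,112.3219) → (93.0334,110.3935) → (81.4981,101.0734).

Shape 3 is a open polyline drawn with `<path>`. Its stroke #0000ff means cut at S844, F1206. After flipping Y the toolpath is (135.2958,31.0106) → (97.6829,55.9366) → (146.3591,132.9362) → (126.1699,60.8251) → (67.6653,61.9890) → (124.6482,57.0017).

Shape 4 is a regular polygon drawn with `<path>`. Its stroke #0000ff means cut at S844, F1206. After flipping Y the toolpath is (153.6794,71.3278) → (167.3622,75.3862) → (171.4206,61.7034) → (157.7378,57.6450) → (153.6794,71.3278), returning to the start.

Shape 5 is a circle drawn with `<circle>`. Its stroke #0000ff means cut at S844, F1206. After flipping Y the toolpath is (138.9681,58.2736) → (123.9995,94.4111) → (87.8620,109.3797) → (51.7245,94.4111) → (36.7559,58.2736) → (51.7245,22.1361) → (87.8620,7.1675) → (123.9995,22.1361) → (138.9681,58.2736), returning to the start.

(bCNC post)
(Date: synthetic)
G21
G90
G00 X117.3653 Y81.6973
M3 S844
G1 X110.2514 Y104.3113 F1206
G1 X99.2348 Y119.1550
G1 X84.3155 Y126.2282
G1 X65.4936 Y125.5310
G00 X149.2131 Y97.2060
M3 S844
G1 X141.5722 Y107.6592 F1206
G1 X117.9518 Y112.3219
G1 X93.0334 Y110.3935
G1 X81.4981 Y101.0734
G00 X135.2958 Y31.0106
M3 S844
G1 X97.6829 Y55.9366 F1206
G1 X146.3591 Y132.9362
G1 X126.1699 Y60.8251
G1 X67.6653 Y61.9890
G1 X124.6482 Y57.0017
G00 X153.6794 Y71.3278
M3 S844
G1 X167.3622 Y75.3862 F1206
G1 X171.4206 Y61.7034
G1 X157.7378 Y57.6450
G1 X153.6794 Y71.3278
G00 X138.9681 Y58.2736
M3 S844
G1 X123.9995 Y94.4111 F1206
G1 X87.8620 Y109.3797
G1 X51.7245 Y94.4111
G1 X36.7559 Y58.2736
G1 X51.7245 Y22.1361
G1 X87.8620 Y7.1675
G1 X123.9995 Y22.1361
G1 X138.9681 Y58.2736
M5
G00 X0.0000 Y0.0000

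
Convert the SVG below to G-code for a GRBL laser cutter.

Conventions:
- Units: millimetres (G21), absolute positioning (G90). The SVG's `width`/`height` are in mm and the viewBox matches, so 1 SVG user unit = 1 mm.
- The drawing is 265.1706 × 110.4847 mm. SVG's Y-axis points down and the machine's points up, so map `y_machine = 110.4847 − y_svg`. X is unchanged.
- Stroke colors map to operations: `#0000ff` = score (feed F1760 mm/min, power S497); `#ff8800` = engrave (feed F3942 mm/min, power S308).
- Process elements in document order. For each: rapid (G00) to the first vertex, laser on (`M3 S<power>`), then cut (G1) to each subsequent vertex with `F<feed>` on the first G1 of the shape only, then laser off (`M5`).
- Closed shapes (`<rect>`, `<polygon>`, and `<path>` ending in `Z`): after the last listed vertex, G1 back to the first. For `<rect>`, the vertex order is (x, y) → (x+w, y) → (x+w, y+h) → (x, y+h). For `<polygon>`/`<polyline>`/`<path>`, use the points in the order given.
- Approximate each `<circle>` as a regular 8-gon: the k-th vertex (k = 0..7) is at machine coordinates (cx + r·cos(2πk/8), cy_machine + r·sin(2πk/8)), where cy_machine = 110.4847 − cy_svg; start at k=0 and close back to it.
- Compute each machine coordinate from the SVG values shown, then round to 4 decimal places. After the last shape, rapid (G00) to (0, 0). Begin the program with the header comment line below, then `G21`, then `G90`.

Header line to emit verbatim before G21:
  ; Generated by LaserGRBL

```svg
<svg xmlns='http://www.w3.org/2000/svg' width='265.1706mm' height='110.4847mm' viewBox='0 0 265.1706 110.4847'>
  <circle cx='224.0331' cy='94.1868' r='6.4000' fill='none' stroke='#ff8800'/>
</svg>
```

; Generated by LaserGRBL
G21
G90
G00 X230.4331 Y16.2979
M3 S308
G1 X228.5586 Y20.8234 F3942
G1 X224.0331 Y22.6979
G1 X219.5076 Y20.8234
G1 X217.6331 Y16.2979
G1 X219.5076 Y11.7724
G1 X224.0331 Y9.8979
G1 X228.5586 Y11.7724
G1 X230.4331 Y16.2979
M5
G00 X0.0000 Y0.0000

Since the viewBox matches the mm dimensions, user units are millimetres directly. The only transform is the Y-flip y_m = 110.4847 − y_svg.

Shape 1 is a circle drawn with `<circle>`. Its stroke #ff8800 means engrave at S308, F3942. After flipping Y the toolpath is (230.4331,16.2979) → (228.5586,20.8234) → (224.0331,22.6979) → (219.5076,20.8234) → (217.6331,16.2979) → (219.5076,11.7724) → (224.0331,9.8979) → (228.5586,11.7724) → (230.4331,16.2979), returning to the start.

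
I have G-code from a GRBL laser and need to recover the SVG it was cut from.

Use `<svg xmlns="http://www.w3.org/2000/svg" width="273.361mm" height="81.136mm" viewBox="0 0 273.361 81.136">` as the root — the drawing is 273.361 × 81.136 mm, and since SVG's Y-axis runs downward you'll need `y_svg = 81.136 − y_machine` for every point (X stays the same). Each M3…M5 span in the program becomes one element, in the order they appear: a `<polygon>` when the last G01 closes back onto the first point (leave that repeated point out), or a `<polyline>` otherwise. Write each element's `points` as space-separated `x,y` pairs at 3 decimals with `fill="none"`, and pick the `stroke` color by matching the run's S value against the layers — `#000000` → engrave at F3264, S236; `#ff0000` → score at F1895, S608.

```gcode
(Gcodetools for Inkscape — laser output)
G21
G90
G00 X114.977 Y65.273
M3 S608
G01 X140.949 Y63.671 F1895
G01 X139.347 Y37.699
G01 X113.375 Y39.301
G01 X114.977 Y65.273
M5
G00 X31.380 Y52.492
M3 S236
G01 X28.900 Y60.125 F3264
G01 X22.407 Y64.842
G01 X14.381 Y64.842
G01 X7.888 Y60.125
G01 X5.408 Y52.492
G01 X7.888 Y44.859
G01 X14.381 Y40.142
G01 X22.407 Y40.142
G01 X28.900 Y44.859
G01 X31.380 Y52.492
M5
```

y_svg = 81.136 − y_m.

[1] S608→`#ff0000` (score); closed run; points: 114.977,15.863 140.949,17.465 139.347,43.437 113.375,41.835

[2] S236→`#000000` (engrave); closed run; points: 31.380,28.644 28.900,21.011 22.407,16.294 14.381,16.294 7.888,21.011 5.408,28.644 7.888,36.277 14.381,40.994 22.407,40.994 28.900,36.277

<svg xmlns="http://www.w3.org/2000/svg" width="273.361mm" height="81.136mm" viewBox="0 0 273.361 81.136">
  <polygon points="114.977,15.863 140.949,17.465 139.347,43.437 113.375,41.835" fill="none" stroke="#ff0000"/>
  <polygon points="31.380,28.644 28.900,21.011 22.407,16.294 14.381,16.294 7.888,21.011 5.408,28.644 7.888,36.277 14.381,40.994 22.407,40.994 28.900,36.277" fill="none" stroke="#000000"/>
</svg>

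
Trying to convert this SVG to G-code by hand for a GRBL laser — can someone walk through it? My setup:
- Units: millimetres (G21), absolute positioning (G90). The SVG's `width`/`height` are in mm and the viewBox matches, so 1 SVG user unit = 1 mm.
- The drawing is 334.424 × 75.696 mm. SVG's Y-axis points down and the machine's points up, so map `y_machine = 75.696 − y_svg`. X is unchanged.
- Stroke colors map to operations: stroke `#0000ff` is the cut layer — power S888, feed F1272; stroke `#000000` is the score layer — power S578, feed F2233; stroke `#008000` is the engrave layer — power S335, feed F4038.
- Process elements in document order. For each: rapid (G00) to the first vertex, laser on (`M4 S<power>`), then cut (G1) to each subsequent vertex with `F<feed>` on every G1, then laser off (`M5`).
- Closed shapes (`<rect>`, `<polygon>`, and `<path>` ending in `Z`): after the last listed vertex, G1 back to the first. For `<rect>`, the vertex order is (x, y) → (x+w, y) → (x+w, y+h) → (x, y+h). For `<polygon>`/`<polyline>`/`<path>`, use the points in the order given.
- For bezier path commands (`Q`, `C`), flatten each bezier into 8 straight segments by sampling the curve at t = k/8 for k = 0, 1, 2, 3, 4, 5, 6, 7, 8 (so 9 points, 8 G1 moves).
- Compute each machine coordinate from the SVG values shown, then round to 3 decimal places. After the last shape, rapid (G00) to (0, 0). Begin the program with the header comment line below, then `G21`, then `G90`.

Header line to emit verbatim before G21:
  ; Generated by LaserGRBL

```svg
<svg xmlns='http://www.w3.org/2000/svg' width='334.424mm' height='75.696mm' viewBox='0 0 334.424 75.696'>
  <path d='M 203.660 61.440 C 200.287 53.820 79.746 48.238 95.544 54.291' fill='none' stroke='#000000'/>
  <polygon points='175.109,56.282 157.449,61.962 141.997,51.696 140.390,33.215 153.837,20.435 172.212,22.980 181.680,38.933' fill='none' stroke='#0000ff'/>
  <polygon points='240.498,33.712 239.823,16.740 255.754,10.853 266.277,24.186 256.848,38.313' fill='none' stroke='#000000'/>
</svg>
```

1 u = 1 mm; y_m = 75.696 − y.

[1] `<path>` cubic bezier, #000000→score S578 F2233: (203.660,14.256) → (197.398,16.999) → (183.122,19.439) → (163.804,21.463) → (142.413,22.958) → (121.921,23.812) → (105.298,23.913) → (95.516,23.148) → (95.544,21.405)

[2] `<polygon>` regular polygon, #0000ff→cut S888 F1272: (175.109,19.414) → (157.449,13.734) → (141.997,24.000) → (140.390,42.481) → (153.837,55.261) → (172.212,52.716) → (181.680,36.763) → (175.109,19.414) (closed)

[3] `<polygon>` regular polygon, #000000→score S578 F2233: (240.498,41.984) → (239.823,58.956) → (255.754,64.843) → (266.277,51.510) → (256.848,37.383) → (240.498,41.984) (closed)

; Generated by LaserGRBL
G21
G90
G00 X203.660 Y14.256
M4 S578
G1 X197.398 Y16.999 F2233
G1 X183.122 Y19.439 F2233
G1 X163.804 Y21.463 F2233
G1 X142.413 Y22.958 F2233
G1 X121.921 Y23.812 F2233
G1 X105.298 Y23.913 F2233
G1 X95.516 Y23.148 F2233
G1 X95.544 Y21.405 F2233
M5
G00 X175.109 Y19.414
M4 S888
G1 X157.449 Y13.734 F1272
G1 X141.997 Y24.000 F1272
G1 X140.390 Y42.481 F1272
G1 X153.837 Y55.261 F1272
G1 X172.212 Y52.716 F1272
G1 X181.680 Y36.763 F1272
G1 X175.109 Y19.414 F1272
M5
G00 X240.498 Y41.984
M4 S578
G1 X239.823 Y58.956 F2233
G1 X255.754 Y64.843 F2233
G1 X266.277 Y51.510 F2233
G1 X256.848 Y37.383 F2233
G1 X240.498 Y41.984 F2233
M5
G00 X0.000 Y0.000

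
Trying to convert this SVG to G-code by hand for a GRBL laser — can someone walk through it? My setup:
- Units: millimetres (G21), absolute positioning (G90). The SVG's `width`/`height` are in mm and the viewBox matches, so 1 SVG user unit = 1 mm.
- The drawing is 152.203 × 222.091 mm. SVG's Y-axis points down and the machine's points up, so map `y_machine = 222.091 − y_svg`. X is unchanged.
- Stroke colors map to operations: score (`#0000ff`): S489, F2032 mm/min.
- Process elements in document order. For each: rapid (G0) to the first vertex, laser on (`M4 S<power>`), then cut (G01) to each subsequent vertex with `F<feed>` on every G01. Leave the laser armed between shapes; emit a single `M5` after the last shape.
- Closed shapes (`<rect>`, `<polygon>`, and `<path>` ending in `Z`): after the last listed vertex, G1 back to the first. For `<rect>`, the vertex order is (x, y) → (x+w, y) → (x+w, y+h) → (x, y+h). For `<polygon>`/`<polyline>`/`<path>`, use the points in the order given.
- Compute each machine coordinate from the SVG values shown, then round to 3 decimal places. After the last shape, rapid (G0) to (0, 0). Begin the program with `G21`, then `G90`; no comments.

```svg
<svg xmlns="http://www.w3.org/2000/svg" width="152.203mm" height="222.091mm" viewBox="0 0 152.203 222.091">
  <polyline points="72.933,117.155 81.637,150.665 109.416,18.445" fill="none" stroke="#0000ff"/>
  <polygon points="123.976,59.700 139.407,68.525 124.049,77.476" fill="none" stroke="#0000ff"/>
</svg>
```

G21
G90
G0 X72.933 Y104.936
M4 S489
G01 X81.637 Y71.426 F2032
G01 X109.416 Y203.646 F2032
G0 X123.976 Y162.391
M4 S489
G01 X139.407 Y153.566 F2032
G01 X124.049 Y144.615 F2032
G01 X123.976 Y162.391 F2032
M5
G0 X0.000 Y0.000

1 u = 1 mm; y_m = 222.091 − y.

[1] `<polyline>` open polyline, #0000ff→score S489 F2032: (72.933,104.936) → (81.637,71.426) → (109.416,203.646)

[2] `<polygon>` regular polygon, #0000ff→score S489 F2032: (123.976,162.391) → (139.407,153.566) → (124.049,144.615) → (123.976,162.391) (closed)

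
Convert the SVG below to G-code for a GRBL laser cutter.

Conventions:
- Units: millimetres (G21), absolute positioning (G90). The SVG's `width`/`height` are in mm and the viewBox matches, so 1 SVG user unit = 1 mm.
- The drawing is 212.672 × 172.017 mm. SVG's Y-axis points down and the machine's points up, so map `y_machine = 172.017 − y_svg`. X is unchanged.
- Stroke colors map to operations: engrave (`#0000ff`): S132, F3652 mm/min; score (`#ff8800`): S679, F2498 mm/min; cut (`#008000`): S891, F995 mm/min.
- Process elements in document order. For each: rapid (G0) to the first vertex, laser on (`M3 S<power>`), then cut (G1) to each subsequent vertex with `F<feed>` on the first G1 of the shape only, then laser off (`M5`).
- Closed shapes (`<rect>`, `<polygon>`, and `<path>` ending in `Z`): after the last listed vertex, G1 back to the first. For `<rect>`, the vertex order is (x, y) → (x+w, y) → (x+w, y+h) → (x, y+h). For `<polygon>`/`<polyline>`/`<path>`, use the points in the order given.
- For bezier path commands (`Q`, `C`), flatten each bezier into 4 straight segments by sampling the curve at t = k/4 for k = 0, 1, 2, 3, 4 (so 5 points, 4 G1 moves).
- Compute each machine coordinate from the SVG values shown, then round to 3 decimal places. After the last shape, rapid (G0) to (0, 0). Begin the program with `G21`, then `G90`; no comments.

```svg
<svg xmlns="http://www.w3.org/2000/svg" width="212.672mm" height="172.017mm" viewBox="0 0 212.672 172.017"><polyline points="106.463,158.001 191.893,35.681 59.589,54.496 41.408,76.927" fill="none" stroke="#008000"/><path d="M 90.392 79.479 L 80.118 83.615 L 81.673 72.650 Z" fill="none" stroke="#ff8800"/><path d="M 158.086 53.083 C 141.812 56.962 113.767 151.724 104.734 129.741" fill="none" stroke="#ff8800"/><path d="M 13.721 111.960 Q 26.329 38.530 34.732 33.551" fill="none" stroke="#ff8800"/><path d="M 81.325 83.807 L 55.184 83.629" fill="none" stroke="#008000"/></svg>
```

viewBox `0 0 212.672 172.017` with mm width/height → 1 unit = 1 mm. Flip: y_m = 172.017 − y_svg.

**Shape 1** — `<polyline>` open polyline, stroke `#008000` → cut (S891, F995). Machine vertices: (106.463,14.016) → (191.893,136.336) → (59.589,117.521) → (41.408,95.090). Open path.

**Shape 2** — `<path>` regular polygon, stroke `#ff8800` → score (S679, F2498). Machine vertices: (90.392,92.538) → (80.118,88.402) → (81.673,99.367) → (90.392,92.538). Closed: final G1 returns to the first vertex.

**Shape 3** — `<path>` cubic bezier, stroke `#ff8800` → score (S679, F2498). Control points (SVG): P0=(158.086,53.083), P1=(141.812,56.962), P2=(113.767,151.724), P3=(104.734,129.741); sampled at t=k/4. Machine vertices: (158.086,118.934) → (144.154,102.228) → (128.695,70.907) → (114.593,44.434) → (104.734,42.276). Open path.

**Shape 4** — `<path>` quadratic bezier, stroke `#ff8800` → score (S679, F2498). Control points (SVG): P0=(13.721,111.960), P1=(26.329,38.530), P2=(34.732,33.551); sampled at t=k/4. Machine vertices: (13.721,60.057) → (19.762,92.494) → (25.278,116.374) → (30.268,131.698) → (34.732,138.466). Open path.

**Shape 5** — `<path>` line segment, stroke `#008000` → cut (S891, F995). Machine vertices: (81.325,88.210) → (55.184,88.388). Open path.

G21
G90
G0 X106.463 Y14.016
M3 S891
G1 X191.893 Y136.336 F995
G1 X59.589 Y117.521
G1 X41.408 Y95.090
M5
G0 X90.392 Y92.538
M3 S679
G1 X80.118 Y88.402 F2498
G1 X81.673 Y99.367
G1 X90.392 Y92.538
M5
G0 X158.086 Y118.934
M3 S679
G1 X144.154 Y102.228 F2498
G1 X128.695 Y70.907
G1 X114.593 Y44.434
G1 X104.734 Y42.276
M5
G0 X13.721 Y60.057
M3 S679
G1 X19.762 Y92.494 F2498
G1 X25.278 Y116.374
G1 X30.268 Y131.698
G1 X34.732 Y138.466
M5
G0 X81.325 Y88.210
M3 S891
G1 X55.184 Y88.388 F995
M5
G0 X0.000 Y0.000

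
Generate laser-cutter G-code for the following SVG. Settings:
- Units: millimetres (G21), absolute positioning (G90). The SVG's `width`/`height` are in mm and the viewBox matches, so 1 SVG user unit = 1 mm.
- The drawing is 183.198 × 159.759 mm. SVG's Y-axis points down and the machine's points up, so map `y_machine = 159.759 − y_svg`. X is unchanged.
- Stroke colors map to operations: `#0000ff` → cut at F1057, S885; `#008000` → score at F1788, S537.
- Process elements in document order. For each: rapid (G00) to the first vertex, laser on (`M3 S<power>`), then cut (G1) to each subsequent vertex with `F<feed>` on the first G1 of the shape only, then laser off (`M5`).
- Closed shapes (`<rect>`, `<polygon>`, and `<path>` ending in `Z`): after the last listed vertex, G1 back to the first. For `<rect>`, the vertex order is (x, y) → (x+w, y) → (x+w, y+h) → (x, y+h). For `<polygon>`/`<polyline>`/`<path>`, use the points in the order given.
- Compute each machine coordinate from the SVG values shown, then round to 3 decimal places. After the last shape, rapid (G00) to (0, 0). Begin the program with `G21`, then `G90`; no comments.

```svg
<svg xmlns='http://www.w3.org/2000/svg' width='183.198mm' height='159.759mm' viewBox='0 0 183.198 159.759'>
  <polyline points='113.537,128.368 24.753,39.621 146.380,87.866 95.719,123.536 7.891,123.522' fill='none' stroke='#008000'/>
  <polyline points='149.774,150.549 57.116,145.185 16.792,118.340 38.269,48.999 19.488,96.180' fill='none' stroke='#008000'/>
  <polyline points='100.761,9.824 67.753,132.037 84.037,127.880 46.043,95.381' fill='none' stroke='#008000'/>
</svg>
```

1 u = 1 mm; y_m = 159.759 − y.

[1] `<polyline>` open polyline, #008000→score S537 F1788: (113.537,31.391) → (24.753,120.138) → (146.380,71.893) → (95.719,36.223) → (7.891,36.237)

[2] `<polyline>` open polyline, #008000→score S537 F1788: (149.774,9.210) → (57.116,14.574) → (16.792,41.419) → (38.269,110.760) → (19.488,63.579)

[3] `<polyline>` open polyline, #008000→score S537 F1788: (100.761,149.935) → (67.753,27.722) → (84.037,31.879) → (46.043,64.378)

G21
G90
G00 X113.537 Y31.391
M3 S537
G1 X24.753 Y120.138 F1788
G1 X146.380 Y71.893
G1 X95.719 Y36.223
G1 X7.891 Y36.237
M5
G00 X149.774 Y9.210
M3 S537
G1 X57.116 Y14.574 F1788
G1 X16.792 Y41.419
G1 X38.269 Y110.760
G1 X19.488 Y63.579
M5
G00 X100.761 Y149.935
M3 S537
G1 X67.753 Y27.722 F1788
G1 X84.037 Y31.879
G1 X46.043 Y64.378
M5
G00 X0.000 Y0.000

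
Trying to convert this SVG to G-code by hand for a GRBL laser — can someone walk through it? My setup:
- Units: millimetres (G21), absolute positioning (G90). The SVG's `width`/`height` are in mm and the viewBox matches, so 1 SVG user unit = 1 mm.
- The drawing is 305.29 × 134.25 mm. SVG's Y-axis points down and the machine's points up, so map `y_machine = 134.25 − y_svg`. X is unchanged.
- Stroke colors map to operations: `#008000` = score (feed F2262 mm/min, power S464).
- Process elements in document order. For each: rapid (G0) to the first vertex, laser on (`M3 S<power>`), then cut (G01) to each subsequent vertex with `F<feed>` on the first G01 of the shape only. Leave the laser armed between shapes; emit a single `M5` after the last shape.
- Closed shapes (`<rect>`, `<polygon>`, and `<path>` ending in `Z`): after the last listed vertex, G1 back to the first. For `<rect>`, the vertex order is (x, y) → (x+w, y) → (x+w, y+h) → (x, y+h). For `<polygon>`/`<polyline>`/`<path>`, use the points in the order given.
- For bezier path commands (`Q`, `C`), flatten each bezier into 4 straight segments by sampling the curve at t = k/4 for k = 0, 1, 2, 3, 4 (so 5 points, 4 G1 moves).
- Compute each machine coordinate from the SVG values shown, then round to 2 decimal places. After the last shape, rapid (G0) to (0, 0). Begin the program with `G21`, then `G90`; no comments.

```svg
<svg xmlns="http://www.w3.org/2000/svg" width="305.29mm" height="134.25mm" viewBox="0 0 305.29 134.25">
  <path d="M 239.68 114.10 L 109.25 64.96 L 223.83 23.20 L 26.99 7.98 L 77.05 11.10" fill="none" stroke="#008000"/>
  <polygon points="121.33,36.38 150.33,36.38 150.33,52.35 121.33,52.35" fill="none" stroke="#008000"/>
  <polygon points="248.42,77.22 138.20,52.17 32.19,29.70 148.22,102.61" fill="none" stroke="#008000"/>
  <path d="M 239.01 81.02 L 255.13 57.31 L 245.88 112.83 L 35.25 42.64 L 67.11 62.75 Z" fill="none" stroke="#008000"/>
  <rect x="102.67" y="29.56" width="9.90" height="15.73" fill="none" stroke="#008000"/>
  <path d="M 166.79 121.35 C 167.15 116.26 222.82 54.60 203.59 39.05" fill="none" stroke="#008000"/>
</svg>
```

G21
G90
G0 X239.68 Y20.15
M3 S464
G01 X109.25 Y69.29 F2262
G01 X223.83 Y111.05
G01 X26.99 Y126.27
G01 X77.05 Y123.15
G0 X121.33 Y97.87
M3 S464
G01 X150.33 Y97.87 F2262
G01 X150.33 Y81.90
G01 X121.33 Y81.90
G01 X121.33 Y97.87
G0 X248.42 Y57.03
M3 S464
G01 X138.20 Y82.08 F2262
G01 X32.19 Y104.55
G01 X148.22 Y31.64
G01 X248.42 Y57.03
G0 X239.01 Y53.23
M3 S464
G01 X255.13 Y76.94 F2262
G01 X245.88 Y21.42
G01 X35.25 Y91.61
G01 X67.11 Y71.50
G01 X239.01 Y53.23
G0 X102.67 Y104.69
M3 S464
G01 X112.57 Y104.69 F2262
G01 X112.57 Y88.96
G01 X102.67 Y88.96
G01 X102.67 Y104.69
G0 X166.79 Y12.90
M3 S464
G01 X175.40 Y25.72 F2262
G01 X192.54 Y50.13
G01 X206.00 Y76.50
G01 X203.59 Y95.20
M5
G0 X0.00 Y0.00

viewBox `0 0 305.29 134.25` with mm width/height → 1 unit = 1 mm. Flip: y_m = 134.25 − y_svg.

**Shape 1** — `<path>` open polyline, stroke `#008000` → score (S464, F2262). Machine vertices: (239.68,20.15) → (109.25,69.29) → (223.83,111.05) → (26.99,126.27) → (77.05,123.15). Open path.

**Shape 2** — `<polygon>` rectangle, stroke `#008000` → score (S464, F2262). Machine vertices: (121.33,97.87) → (150.33,97.87) → (150.33,81.90) → (121.33,81.90) → (121.33,97.87). Closed: final G1 returns to the first vertex.

**Shape 3** — `<polygon>` closed polygon, stroke `#008000` → score (S464, F2262). Machine vertices: (248.42,57.03) → (138.20,82.08) → (32.19,104.55) → (148.22,31.64) → (248.42,57.03). Closed: final G1 returns to the first vertex.

**Shape 4** — `<path>` closed polygon, stroke `#008000` → score (S464, F2262). Machine vertices: (239.01,53.23) → (255.13,76.94) → (245.88,21.42) → (35.25,91.61) → (67.11,71.50) → (239.01,53.23). Closed: final G1 returns to the first vertex.

**Shape 5** — `<rect>` rectangle, stroke `#008000` → score (S464, F2262). Machine vertices: (102.67,104.69) → (112.57,104.69) → (112.57,88.96) → (102.67,88.96) → (102.67,104.69). Closed: final G1 returns to the first vertex.

**Shape 6** — `<path>` cubic bezier, stroke `#008000` → score (S464, F2262). Control points (SVG): P0=(166.79,121.35), P1=(167.15,116.26), P2=(222.82,54.60), P3=(203.59,39.05); sampled at t=k/4. Machine vertices: (166.79,12.90) → (175.40,25.72) → (192.54,50.13) → (206.00,76.50) → (203.59,95.20). Open path.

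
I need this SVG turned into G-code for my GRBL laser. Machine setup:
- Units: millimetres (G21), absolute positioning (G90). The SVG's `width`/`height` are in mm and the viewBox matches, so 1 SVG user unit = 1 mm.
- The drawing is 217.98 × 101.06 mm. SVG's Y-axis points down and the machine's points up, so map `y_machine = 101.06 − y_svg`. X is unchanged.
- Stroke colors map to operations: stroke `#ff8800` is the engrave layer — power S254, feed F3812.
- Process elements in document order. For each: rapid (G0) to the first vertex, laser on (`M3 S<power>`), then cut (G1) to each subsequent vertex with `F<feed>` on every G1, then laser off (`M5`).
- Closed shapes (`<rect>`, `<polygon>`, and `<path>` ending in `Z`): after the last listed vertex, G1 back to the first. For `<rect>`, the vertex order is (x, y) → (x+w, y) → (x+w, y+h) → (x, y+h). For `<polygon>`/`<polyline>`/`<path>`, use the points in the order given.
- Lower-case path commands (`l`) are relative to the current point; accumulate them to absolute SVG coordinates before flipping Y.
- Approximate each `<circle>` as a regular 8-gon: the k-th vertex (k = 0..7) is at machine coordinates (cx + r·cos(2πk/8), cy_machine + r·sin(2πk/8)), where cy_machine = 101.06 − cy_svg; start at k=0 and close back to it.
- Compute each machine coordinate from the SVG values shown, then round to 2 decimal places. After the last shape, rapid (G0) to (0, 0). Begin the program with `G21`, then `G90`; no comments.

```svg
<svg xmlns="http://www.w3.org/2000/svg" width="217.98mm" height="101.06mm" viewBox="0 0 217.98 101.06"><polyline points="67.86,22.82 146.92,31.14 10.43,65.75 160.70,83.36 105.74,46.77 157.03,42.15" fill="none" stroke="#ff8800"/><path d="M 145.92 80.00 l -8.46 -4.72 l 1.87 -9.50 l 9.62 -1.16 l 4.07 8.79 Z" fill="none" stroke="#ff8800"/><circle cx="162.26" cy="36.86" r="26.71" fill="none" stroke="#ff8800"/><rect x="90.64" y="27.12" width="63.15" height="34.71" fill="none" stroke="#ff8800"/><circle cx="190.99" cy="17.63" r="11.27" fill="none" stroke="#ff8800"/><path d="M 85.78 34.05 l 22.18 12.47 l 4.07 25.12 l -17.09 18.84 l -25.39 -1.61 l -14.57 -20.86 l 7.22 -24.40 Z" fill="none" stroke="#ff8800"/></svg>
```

G21
G90
G0 X67.86 Y78.24
M3 S254
G1 X146.92 Y69.92 F3812
G1 X10.43 Y35.31 F3812
G1 X160.70 Y17.70 F3812
G1 X105.74 Y54.29 F3812
G1 X157.03 Y58.91 F3812
M5
G0 X145.92 Y21.06
M3 S254
G1 X137.46 Y25.78 F3812
G1 X139.33 Y35.28 F3812
G1 X148.95 Y36.44 F3812
G1 X153.02 Y27.65 F3812
G1 X145.92 Y21.06 F3812
M5
G0 X188.97 Y64.20
M3 S254
G1 X181.15 Y83.09 F3812
G1 X162.26 Y90.91 F3812
G1 X143.37 Y83.09 F3812
G1 X135.55 Y64.20 F3812
G1 X143.37 Y45.31 F3812
G1 X162.26 Y37.49 F3812
G1 X181.15 Y45.31 F3812
G1 X188.97 Y64.20 F3812
M5
G0 X90.64 Y73.94
M3 S254
G1 X153.79 Y73.94 F3812
G1 X153.79 Y39.23 F3812
G1 X90.64 Y39.23 F3812
G1 X90.64 Y73.94 F3812
M5
G0 X202.26 Y83.43
M3 S254
G1 X198.96 Y91.40 F3812
G1 X190.99 Y94.70 F3812
G1 X183.02 Y91.40 F3812
G1 X179.72 Y83.43 F3812
G1 X183.02 Y75.46 F3812
G1 X190.99 Y72.16 F3812
G1 X198.96 Y75.46 F3812
G1 X202.26 Y83.43 F3812
M5
G0 X85.78 Y67.01
M3 S254
G1 X107.96 Y54.54 F3812
G1 X112.03 Y29.42 F3812
G1 X94.94 Y10.58 F3812
G1 X69.55 Y12.19 F3812
G1 X54.98 Y33.05 F3812
G1 X62.20 Y57.45 F3812
G1 X85.78 Y67.01 F3812
M5
G0 X0.00 Y0.00

1 u = 1 mm; y_m = 101.06 − y.

[1] `<polyline>` open polyline, #ff8800→engrave S254 F3812: (67.86,78.24) → (146.92,69.92) → (10.43,35.31) → (160.70,17.70) → (105.74,54.29) → (157.03,58.91)

[2] `<path>` regular polygon, #ff8800→engrave S254 F3812: (145.92,21.06) → (137.46,25.78) → (139.33,35.28) → (148.95,36.44) → (153.02,27.65) → (145.92,21.06) (closed)

[3] `<circle>` circle, #ff8800→engrave S254 F3812: (188.97,64.20) → (181.15,83.09) → (162.26,90.91) → (143.37,83.09) → (135.55,64.20) → (143.37,45.31) → (162.26,37.49) → (181.15,45.31) → (188.97,64.20) (closed)

[4] `<rect>` rectangle, #ff8800→engrave S254 F3812: (90.64,73.94) → (153.79,73.94) → (153.79,39.23) → (90.64,39.23) → (90.64,73.94) (closed)

[5] `<circle>` circle, #ff8800→engrave S254 F3812: (202.26,83.43) → (198.96,91.40) → (190.99,94.70) → (183.02,91.40) → (179.72,83.43) → (183.02,75.46) → (190.99,72.16) → (198.96,75.46) → (202.26,83.43) (closed)

[6] `<path>` regular polygon, #ff8800→engrave S254 F3812: (85.78,67.01) → (107.96,54.54) → (112.03,29.42) → (94.94,10.58) → (69.55,12.19) → (54.98,33.05) → (62.20,57.45) → (85.78,67.01) (closed)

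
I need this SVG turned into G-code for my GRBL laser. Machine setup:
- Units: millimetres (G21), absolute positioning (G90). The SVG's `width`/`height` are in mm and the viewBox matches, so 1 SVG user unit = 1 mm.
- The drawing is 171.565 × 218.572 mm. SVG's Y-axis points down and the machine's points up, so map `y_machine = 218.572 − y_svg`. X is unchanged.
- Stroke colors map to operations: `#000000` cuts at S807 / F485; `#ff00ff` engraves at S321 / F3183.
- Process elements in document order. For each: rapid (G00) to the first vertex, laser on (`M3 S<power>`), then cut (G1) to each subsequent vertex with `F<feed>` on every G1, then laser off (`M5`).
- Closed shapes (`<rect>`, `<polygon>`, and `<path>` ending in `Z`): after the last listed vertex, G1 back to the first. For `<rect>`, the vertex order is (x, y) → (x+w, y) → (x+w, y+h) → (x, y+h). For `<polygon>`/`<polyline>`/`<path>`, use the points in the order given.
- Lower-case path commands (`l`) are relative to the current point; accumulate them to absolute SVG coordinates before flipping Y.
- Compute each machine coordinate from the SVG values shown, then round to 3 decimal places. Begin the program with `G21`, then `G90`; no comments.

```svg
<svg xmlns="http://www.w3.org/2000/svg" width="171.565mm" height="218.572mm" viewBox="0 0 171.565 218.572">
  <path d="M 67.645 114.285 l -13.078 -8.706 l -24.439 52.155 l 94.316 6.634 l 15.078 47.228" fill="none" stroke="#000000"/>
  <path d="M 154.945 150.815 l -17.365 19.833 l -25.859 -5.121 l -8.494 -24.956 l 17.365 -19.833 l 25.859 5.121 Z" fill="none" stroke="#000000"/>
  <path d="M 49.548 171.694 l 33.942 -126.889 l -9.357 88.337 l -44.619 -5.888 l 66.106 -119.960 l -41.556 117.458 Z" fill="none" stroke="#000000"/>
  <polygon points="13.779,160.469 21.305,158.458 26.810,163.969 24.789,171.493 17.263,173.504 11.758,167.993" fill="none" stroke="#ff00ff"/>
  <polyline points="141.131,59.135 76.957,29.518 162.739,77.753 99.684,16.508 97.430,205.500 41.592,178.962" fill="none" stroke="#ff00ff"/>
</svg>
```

Since the viewBox matches the mm dimensions, user units are millimetres directly. The only transform is the Y-flip y_m = 218.572 − y_svg.

Shape 1 is a open polyline drawn with `<path>`. Its stroke #000000 means cut at S807, F485. After flipping Y the toolpath is (67.645,104.287) → (54.567,112.993) → (30.128,60.838) → (124.444,54.204) → (139.522,6.976).

Shape 2 is a regular polygon drawn with `<path>`. Its stroke #000000 means cut at S807, F485. After flipping Y the toolpath is (154.945,67.757) → (137.580,47.924) → (111.721,53.045) → (103.227,78.001) → (120.592,97.834) → (146.451,92.713) → (154.945,67.757), returning to the start.

Shape 3 is a closed polygon drawn with `<path>`. Its stroke #000000 means cut at S807, F485. After flipping Y the toolpath is (49.548,46.878) → (83.490,173.767) → (74.133,85.430) → (29.514,91.318) → (95.620,211.278) → (54.064,93.820) → (49.548,46.878), returning to the start.

Shape 4 is a regular polygon drawn with `<polygon>`. Its stroke #ff00ff means engrave at S321, F3183. After flipping Y the toolpath is (13.779,58.103) → (21.305,60.114) → (26.810,54.603) → (24.789,47.079) → (17.263,45.068) → (11.758,50.579) → (13.779,58.103), returning to the start.

Shape 5 is a open polyline drawn with `<polyline>`. Its stroke #ff00ff means engrave at S321, F3183. After flipping Y the toolpath is (141.131,159.437) → (76.957,189.054) → (162.739,140.819) → (99.684,202.064) → (97.430,13.072) → (41.592,39.610).

G21
G90
G00 X67.645 Y104.287
M3 S807
G1 X54.567 Y112.993 F485
G1 X30.128 Y60.838 F485
G1 X124.444 Y54.204 F485
G1 X139.522 Y6.976 F485
M5
G00 X154.945 Y67.757
M3 S807
G1 X137.580 Y47.924 F485
G1 X111.721 Y53.045 F485
G1 X103.227 Y78.001 F485
G1 X120.592 Y97.834 F485
G1 X146.451 Y92.713 F485
G1 X154.945 Y67.757 F485
M5
G00 X49.548 Y46.878
M3 S807
G1 X83.490 Y173.767 F485
G1 X74.133 Y85.430 F485
G1 X29.514 Y91.318 F485
G1 X95.620 Y211.278 F485
G1 X54.064 Y93.820 F485
G1 X49.548 Y46.878 F485
M5
G00 X13.779 Y58.103
M3 S321
G1 X21.305 Y60.114 F3183
G1 X26.810 Y54.603 F3183
G1 X24.789 Y47.079 F3183
G1 X17.263 Y45.068 F3183
G1 X11.758 Y50.579 F3183
G1 X13.779 Y58.103 F3183
M5
G00 X141.131 Y159.437
M3 S321
G1 X76.957 Y189.054 F3183
G1 X162.739 Y140.819 F3183
G1 X99.684 Y202.064 F3183
G1 X97.430 Y13.072 F3183
G1 X41.592 Y39.610 F3183
M5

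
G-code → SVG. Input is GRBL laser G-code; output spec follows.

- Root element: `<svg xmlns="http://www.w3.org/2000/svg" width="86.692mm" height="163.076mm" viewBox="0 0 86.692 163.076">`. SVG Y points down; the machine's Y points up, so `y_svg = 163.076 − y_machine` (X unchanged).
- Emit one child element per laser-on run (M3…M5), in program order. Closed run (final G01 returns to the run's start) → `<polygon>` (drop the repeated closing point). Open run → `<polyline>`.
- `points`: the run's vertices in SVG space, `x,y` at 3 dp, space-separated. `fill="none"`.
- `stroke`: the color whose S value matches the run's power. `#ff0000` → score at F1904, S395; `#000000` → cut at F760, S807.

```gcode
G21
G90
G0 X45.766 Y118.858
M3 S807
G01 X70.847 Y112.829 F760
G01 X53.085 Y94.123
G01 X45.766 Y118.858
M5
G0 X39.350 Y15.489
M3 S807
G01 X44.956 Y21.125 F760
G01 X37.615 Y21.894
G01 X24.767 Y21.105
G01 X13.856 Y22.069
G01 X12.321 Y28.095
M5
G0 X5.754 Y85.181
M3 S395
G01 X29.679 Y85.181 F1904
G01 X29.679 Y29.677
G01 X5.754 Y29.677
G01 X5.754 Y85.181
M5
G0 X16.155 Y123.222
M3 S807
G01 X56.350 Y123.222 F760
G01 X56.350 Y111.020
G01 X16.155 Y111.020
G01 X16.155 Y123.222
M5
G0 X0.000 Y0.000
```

<svg xmlns="http://www.w3.org/2000/svg" width="86.692mm" height="163.076mm" viewBox="0 0 86.692 163.076">
  <polygon points="45.766,44.218 70.847,50.247 53.085,68.953" fill="none" stroke="#000000"/>
  <polyline points="39.350,147.587 44.956,141.951 37.615,141.182 24.767,141.971 13.856,141.007 12.321,134.981" fill="none" stroke="#000000"/>
  <polygon points="5.754,77.895 29.679,77.895 29.679,133.399 5.754,133.399" fill="none" stroke="#ff0000"/>
  <polygon points="16.155,39.854 56.350,39.854 56.350,52.056 16.155,52.056" fill="none" stroke="#000000"/>
</svg>

Machine Y-up, SVG Y-down with viewBox height 163.076, so y_svg = 163.076 − y_machine; X carries over.

Run 1: the run's S807 means `#000000` (cut). The run returns to its start, so emit a `<polygon>` with points (Y-flipped): 45.766,44.218 70.847,50.247 53.085,68.953.

Run 2: S807 ⇒ cut layer `#000000`. The run is open, so emit a `<polyline>` with points (Y-flipped): 39.350,147.587 44.956,141.951 37.615,141.182 24.767,141.971 13.856,141.007 12.321,134.981.

Run 3: the run's S395 means `#ff0000` (score). The run returns to its start, so emit a `<polygon>` with points (Y-flipped): 5.754,77.895 29.679,77.895 29.679,133.399 5.754,133.399.

Run 4: the run's S807 means `#000000` (cut). The run returns to its start, so emit a `<polygon>` with points (Y-flipped): 16.155,39.854 56.350,39.854 56.350,52.056 16.155,52.056.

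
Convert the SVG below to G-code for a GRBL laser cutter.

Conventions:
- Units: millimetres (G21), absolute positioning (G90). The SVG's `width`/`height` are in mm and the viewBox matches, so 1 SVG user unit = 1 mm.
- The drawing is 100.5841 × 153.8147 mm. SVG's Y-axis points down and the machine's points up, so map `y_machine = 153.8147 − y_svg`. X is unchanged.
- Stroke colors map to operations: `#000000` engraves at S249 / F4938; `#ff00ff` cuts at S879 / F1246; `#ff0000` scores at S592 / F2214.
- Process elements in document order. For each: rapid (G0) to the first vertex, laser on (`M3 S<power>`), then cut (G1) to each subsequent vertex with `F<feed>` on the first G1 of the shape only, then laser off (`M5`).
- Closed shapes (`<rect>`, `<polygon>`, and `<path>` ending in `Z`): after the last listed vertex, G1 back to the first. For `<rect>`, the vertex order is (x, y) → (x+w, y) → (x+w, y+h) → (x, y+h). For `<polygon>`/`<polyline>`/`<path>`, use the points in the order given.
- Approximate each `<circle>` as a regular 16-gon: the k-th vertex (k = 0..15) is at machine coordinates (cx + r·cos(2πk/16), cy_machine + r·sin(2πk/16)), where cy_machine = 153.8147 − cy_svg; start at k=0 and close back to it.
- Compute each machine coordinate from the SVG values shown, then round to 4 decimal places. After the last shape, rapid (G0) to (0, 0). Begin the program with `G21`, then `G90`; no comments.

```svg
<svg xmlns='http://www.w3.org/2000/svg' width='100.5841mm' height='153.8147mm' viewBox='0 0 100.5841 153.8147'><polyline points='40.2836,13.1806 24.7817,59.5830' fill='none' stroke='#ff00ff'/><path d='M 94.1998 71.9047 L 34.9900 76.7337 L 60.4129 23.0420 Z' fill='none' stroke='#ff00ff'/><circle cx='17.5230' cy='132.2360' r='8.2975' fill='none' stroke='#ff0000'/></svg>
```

G21
G90
G0 X40.2836 Y140.6341
M3 S879
G1 X24.7817 Y94.2317 F1246
M5
G0 X94.1998 Y81.9100
M3 S879
G1 X34.9900 Y77.0810 F1246
G1 X60.4129 Y130.7727
G1 X94.1998 Y81.9100
M5
G0 X25.8205 Y21.5787
M3 S592
G1 X25.1889 Y24.7540 F2214
G1 X23.3902 Y27.4459
G1 X20.6983 Y29.2446
G1 X17.5230 Y29.8762
G1 X14.3477 Y29.2446
G1 X11.6558 Y27.4459
G1 X9.8571 Y24.7540
G1 X9.2255 Y21.5787
G1 X9.8571 Y18.4034
G1 X11.6558 Y15.7115
G1 X14.3477 Y13.9128
G1 X17.5230 Y13.2812
G1 X20.6983 Y13.9128
G1 X23.3902 Y15.7115
G1 X25.1889 Y18.4034
G1 X25.8205 Y21.5787
M5
G0 X0.0000 Y0.0000

Since the viewBox matches the mm dimensions, user units are millimetres directly. The only transform is the Y-flip y_m = 153.8147 − y_svg.

Shape 1 is a line segment drawn with `<polyline>`. Its stroke #ff00ff means cut at S879, F1246. After flipping Y the toolpath is (40.2836,140.6341) → (24.7817,94.2317).

Shape 2 is a regular polygon drawn with `<path>`. Its stroke #ff00ff means cut at S879, F1246. After flipping Y the toolpath is (94.1998,81.9100) → (34.9900,77.0810) → (60.4129,130.7727) → (94.1998,81.9100), returning to the start.

Shape 3 is a circle drawn with `<circle>`. Its stroke #ff0000 means score at S592, F2214. After flipping Y the toolpath is (25.8205,21.5787) → (25.1889,24.7540) → (23.3902,27.4459) → (20.6983,29.2446) → (17.5230,29.8762) → (14.3477,29.2446) → (11.6558,27.4459) → (9.8571,24.7540) → (9.2255,21.5787) → (9.8571,18.4034) → (11.6558,15.7115) → (14.3477,13.9128) → (17.5230,13.2812) → (20.6983,13.9128) → (23.3902,15.7115) → (25.1889,18.4034) → (25.8205,21.5787), returning to the start.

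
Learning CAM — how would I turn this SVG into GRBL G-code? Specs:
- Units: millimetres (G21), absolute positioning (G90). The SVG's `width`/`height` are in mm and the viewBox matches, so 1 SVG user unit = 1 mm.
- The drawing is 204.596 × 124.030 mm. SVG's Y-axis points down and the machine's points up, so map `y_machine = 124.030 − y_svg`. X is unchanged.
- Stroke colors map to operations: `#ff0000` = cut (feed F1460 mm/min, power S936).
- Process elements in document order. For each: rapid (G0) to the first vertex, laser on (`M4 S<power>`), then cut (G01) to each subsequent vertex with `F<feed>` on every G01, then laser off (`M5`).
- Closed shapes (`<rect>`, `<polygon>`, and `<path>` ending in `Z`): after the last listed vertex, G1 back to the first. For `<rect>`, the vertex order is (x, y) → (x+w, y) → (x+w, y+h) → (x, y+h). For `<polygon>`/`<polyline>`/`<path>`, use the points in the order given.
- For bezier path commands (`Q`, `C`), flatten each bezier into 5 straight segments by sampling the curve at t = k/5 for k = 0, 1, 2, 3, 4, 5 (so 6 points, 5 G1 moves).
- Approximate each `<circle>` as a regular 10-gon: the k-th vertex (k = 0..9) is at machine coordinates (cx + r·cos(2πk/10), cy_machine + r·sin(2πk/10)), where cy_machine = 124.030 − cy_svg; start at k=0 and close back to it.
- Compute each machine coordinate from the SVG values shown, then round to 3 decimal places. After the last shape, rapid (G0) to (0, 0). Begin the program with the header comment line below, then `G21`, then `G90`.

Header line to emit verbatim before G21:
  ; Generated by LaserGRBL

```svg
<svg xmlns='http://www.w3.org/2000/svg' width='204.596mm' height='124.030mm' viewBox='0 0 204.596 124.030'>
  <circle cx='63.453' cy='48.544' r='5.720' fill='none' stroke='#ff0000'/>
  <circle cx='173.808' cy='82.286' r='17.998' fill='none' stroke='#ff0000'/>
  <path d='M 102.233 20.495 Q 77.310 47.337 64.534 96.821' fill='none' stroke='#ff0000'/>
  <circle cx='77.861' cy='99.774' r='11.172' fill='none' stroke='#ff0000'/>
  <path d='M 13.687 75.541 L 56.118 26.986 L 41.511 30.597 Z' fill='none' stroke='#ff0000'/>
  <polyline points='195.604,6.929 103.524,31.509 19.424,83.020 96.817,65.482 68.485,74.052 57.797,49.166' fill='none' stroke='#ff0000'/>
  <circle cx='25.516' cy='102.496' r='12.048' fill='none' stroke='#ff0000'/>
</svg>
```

viewBox `0 0 204.596 124.030` with mm width/height → 1 unit = 1 mm. Flip: y_m = 124.030 − y_svg.

**Shape 1** — `<circle>` circle, stroke `#ff0000` → cut (S936, F1460). Machine vertices: (69.173,75.486) → (68.081,78.848) → (65.221,80.926) → (61.685,80.926) → (58.825,78.848) → (57.733,75.486) → (58.825,72.124) → (61.685,70.046) → (65.221,70.046) → (68.081,72.124) → (69.173,75.486). Closed: final G1 returns to the first vertex.

**Shape 2** — `<circle>` circle, stroke `#ff0000` → cut (S936, F1460). Machine vertices: (191.806,41.744) → (188.369,52.323) → (179.370,58.861) → (168.246,58.861) → (159.247,52.323) → (155.810,41.744) → (159.247,31.165) → (168.246,24.627) → (179.370,24.627) → (188.369,31.165) → (191.806,41.744). Closed: final G1 returns to the first vertex.

**Shape 3** — `<path>` quadratic bezier, stroke `#ff0000` → cut (S936, F1460). Control points (SVG): P0=(102.233,20.495), P1=(77.310,47.337), P2=(64.534,96.821); sampled at t=k/5. Machine vertices: (102.233,103.535) → (92.750,91.893) → (84.238,78.439) → (76.698,63.173) → (70.130,46.097) → (64.534,27.209). Open path.

**Shape 4** — `<circle>` circle, stroke `#ff0000` → cut (S936, F1460). Machine vertices: (89.033,24.256) → (86.899,30.823) → (81.313,34.881) → (74.409,34.881) → (68.823,30.823) → (66.689,24.256) → (68.823,17.689) → (74.409,13.631) → (81.313,13.631) → (86.899,17.689) → (89.033,24.256). Closed: final G1 returns to the first vertex.

**Shape 5** — `<path>` closed polygon, stroke `#ff0000` → cut (S936, F1460). Machine vertices: (13.687,48.489) → (56.118,97.044) → (41.511,93.433) → (13.687,48.489). Closed: final G1 returns to the first vertex.

**Shape 6** — `<polyline>` open polyline, stroke `#ff0000` → cut (S936, F1460). Machine vertices: (195.604,117.101) → (103.524,92.521) → (19.424,41.010) → (96.817,58.548) → (68.485,49.978) → (57.797,74.864). Open path.

**Shape 7** — `<circle>` circle, stroke `#ff0000` → cut (S936, F1460). Machine vertices: (37.564,21.534) → (35.263,28.616) → (29.239,32.992) → (21.793,32.992) → (15.769,28.616) → (13.468,21.534) → (15.769,14.452) → (21.793,10.076) → (29.239,10.076) → (35.263,14.452) → (37.564,21.534). Closed: final G1 returns to the first vertex.

; Generated by LaserGRBL
G21
G90
G0 X69.173 Y75.486
M4 S936
G01 X68.081 Y78.848 F1460
G01 X65.221 Y80.926 F1460
G01 X61.685 Y80.926 F1460
G01 X58.825 Y78.848 F1460
G01 X57.733 Y75.486 F1460
G01 X58.825 Y72.124 F1460
G01 X61.685 Y70.046 F1460
G01 X65.221 Y70.046 F1460
G01 X68.081 Y72.124 F1460
G01 X69.173 Y75.486 F1460
M5
G0 X191.806 Y41.744
M4 S936
G01 X188.369 Y52.323 F1460
G01 X179.370 Y58.861 F1460
G01 X168.246 Y58.861 F1460
G01 X159.247 Y52.323 F1460
G01 X155.810 Y41.744 F1460
G01 X159.247 Y31.165 F1460
G01 X168.246 Y24.627 F1460
G01 X179.370 Y24.627 F1460
G01 X188.369 Y31.165 F1460
G01 X191.806 Y41.744 F1460
M5
G0 X102.233 Y103.535
M4 S936
G01 X92.750 Y91.893 F1460
G01 X84.238 Y78.439 F1460
G01 X76.698 Y63.173 F1460
G01 X70.130 Y46.097 F1460
G01 X64.534 Y27.209 F1460
M5
G0 X89.033 Y24.256
M4 S936
G01 X86.899 Y30.823 F1460
G01 X81.313 Y34.881 F1460
G01 X74.409 Y34.881 F1460
G01 X68.823 Y30.823 F1460
G01 X66.689 Y24.256 F1460
G01 X68.823 Y17.689 F1460
G01 X74.409 Y13.631 F1460
G01 X81.313 Y13.631 F1460
G01 X86.899 Y17.689 F1460
G01 X89.033 Y24.256 F1460
M5
G0 X13.687 Y48.489
M4 S936
G01 X56.118 Y97.044 F1460
G01 X41.511 Y93.433 F1460
G01 X13.687 Y48.489 F1460
M5
G0 X195.604 Y117.101
M4 S936
G01 X103.524 Y92.521 F1460
G01 X19.424 Y41.010 F1460
G01 X96.817 Y58.548 F1460
G01 X68.485 Y49.978 F1460
G01 X57.797 Y74.864 F1460
M5
G0 X37.564 Y21.534
M4 S936
G01 X35.263 Y28.616 F1460
G01 X29.239 Y32.992 F1460
G01 X21.793 Y32.992 F1460
G01 X15.769 Y28.616 F1460
G01 X13.468 Y21.534 F1460
G01 X15.769 Y14.452 F1460
G01 X21.793 Y10.076 F1460
G01 X29.239 Y10.076 F1460
G01 X35.263 Y14.452 F1460
G01 X37.564 Y21.534 F1460
M5
G0 X0.000 Y0.000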